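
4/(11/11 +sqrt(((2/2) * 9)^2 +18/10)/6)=-40/13 +4 * sqrt(230)/13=1.59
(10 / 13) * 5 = 50 / 13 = 3.85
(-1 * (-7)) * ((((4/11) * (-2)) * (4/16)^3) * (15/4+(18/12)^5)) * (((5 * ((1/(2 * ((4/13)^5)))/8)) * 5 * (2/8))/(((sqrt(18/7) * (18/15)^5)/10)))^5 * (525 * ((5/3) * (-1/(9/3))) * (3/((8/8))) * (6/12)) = 211874572531368693224223836786931087772245518863201141357421875 * sqrt(14)/356349292791741742408827428652584396551008288768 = 2224676954374858.92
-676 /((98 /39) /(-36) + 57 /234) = -237276 /61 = -3889.77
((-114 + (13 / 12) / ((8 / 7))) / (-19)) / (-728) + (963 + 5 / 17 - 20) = 21293570891 / 22573824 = 943.29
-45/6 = -15/2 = -7.50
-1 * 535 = -535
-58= -58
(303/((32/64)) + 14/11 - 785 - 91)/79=-2956/869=-3.40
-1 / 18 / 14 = -1 / 252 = -0.00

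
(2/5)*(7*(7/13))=98/65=1.51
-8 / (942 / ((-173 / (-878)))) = -346 / 206769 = -0.00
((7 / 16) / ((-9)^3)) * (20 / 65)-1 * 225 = -8529307 / 37908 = -225.00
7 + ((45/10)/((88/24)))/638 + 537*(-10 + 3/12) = -18347677/3509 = -5228.75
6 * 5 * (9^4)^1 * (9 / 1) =1771470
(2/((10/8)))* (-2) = -16/5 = -3.20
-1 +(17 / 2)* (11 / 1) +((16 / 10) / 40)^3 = 2890627 / 31250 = 92.50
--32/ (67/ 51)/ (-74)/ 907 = -0.00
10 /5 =2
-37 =-37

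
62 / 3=20.67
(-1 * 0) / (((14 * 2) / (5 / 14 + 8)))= 0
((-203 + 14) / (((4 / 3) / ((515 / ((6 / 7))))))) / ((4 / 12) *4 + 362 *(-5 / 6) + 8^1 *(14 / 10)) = 10220175 / 34696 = 294.56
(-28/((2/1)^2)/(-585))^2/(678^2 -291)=49/157215769425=0.00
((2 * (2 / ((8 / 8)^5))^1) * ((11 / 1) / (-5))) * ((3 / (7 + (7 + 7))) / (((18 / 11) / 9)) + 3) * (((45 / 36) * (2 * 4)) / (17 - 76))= 2332 / 413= 5.65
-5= -5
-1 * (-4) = 4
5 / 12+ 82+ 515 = 7169 / 12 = 597.42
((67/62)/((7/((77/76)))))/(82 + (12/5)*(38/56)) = 25795/13792024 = 0.00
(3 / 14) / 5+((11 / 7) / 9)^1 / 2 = 41 / 315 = 0.13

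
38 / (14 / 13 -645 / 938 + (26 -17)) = 463372 / 114493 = 4.05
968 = 968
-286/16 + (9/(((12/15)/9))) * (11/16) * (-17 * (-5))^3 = 2735925731/64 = 42748839.55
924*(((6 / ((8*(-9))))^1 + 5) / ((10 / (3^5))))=1103949 / 10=110394.90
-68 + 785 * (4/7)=2664/7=380.57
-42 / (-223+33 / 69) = 161 / 853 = 0.19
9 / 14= 0.64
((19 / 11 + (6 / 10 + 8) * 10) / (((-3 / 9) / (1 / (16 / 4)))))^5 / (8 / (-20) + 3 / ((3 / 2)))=-1016746871232796875 / 1319329792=-770654068.00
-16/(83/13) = -208/83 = -2.51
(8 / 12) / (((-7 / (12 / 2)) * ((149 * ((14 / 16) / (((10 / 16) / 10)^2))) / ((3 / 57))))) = -1 / 1109752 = -0.00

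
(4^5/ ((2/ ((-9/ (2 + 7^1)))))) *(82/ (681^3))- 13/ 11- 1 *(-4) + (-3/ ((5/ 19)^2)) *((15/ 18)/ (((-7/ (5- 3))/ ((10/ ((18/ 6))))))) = 37.20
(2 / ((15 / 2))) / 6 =2 / 45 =0.04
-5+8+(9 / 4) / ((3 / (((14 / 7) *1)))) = 4.50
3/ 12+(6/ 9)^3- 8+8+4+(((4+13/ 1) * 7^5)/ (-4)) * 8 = -61714813/ 108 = -571433.45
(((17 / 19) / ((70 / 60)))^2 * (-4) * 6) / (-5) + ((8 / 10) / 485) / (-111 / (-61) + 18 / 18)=5208489109 / 1844520475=2.82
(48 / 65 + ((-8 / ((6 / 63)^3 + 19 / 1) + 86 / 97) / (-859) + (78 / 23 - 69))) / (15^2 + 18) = -1421956839414391 / 5326520395810185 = -0.27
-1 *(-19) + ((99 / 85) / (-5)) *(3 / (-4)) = 32597 / 1700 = 19.17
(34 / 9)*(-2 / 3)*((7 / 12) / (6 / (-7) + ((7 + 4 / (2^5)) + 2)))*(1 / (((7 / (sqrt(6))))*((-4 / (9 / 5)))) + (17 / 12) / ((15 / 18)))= -56644 / 187515 + 238*sqrt(6) / 20835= -0.27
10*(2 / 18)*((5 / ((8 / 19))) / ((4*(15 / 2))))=95 / 216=0.44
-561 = -561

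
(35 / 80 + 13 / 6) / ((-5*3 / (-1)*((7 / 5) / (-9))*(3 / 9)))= -375 / 112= -3.35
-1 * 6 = -6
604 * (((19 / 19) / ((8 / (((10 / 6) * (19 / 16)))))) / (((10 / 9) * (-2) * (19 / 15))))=-6795 / 128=-53.09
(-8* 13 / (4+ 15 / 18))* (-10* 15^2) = 48413.79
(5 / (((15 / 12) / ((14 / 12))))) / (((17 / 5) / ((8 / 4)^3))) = 10.98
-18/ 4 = -9/ 2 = -4.50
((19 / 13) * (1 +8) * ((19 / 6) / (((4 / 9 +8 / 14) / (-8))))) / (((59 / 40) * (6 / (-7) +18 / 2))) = -41895 / 1534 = -27.31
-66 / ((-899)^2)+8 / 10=3232474 / 4041005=0.80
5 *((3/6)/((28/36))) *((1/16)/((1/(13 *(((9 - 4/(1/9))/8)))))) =-15795/1792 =-8.81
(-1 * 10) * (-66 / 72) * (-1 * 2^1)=-55 / 3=-18.33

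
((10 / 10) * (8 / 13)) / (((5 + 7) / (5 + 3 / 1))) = 16 / 39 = 0.41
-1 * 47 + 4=-43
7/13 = 0.54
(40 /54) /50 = 2 /135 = 0.01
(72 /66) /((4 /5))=15 /11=1.36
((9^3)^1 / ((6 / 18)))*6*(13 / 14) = 12184.71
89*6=534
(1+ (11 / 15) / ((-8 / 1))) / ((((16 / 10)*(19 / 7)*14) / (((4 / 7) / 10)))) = 109 / 127680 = 0.00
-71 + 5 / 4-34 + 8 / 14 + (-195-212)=-14285 / 28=-510.18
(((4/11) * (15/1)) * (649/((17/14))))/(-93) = -16520/527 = -31.35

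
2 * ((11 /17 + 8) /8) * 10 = 735 /34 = 21.62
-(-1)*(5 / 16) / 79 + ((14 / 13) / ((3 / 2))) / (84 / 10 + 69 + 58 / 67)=16969025 / 1292491824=0.01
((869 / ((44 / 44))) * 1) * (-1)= -869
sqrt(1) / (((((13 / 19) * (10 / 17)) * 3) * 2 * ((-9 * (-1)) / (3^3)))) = 323 / 260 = 1.24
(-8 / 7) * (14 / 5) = -16 / 5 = -3.20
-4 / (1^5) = -4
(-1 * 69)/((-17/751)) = 51819/17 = 3048.18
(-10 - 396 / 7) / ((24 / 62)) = -171.98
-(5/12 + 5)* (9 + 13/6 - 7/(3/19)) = 12935/72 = 179.65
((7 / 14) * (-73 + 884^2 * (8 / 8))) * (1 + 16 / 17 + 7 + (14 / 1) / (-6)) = 2581628.15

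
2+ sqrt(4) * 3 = 8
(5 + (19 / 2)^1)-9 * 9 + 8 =-117 / 2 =-58.50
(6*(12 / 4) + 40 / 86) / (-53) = -794 / 2279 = -0.35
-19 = -19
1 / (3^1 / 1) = 1 / 3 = 0.33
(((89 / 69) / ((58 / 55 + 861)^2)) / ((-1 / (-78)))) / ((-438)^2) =3499925 / 4959534693683214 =0.00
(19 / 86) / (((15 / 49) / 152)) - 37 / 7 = 471427 / 4515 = 104.41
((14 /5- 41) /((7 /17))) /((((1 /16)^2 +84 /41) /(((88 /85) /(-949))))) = 176416768 /3578085875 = 0.05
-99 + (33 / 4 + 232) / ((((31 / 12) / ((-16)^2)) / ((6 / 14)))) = 70731 / 7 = 10104.43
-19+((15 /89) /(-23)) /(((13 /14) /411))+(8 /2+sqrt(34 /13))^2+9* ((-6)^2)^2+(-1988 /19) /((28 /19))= 8* sqrt(442) /13+308404778 /26611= 11602.31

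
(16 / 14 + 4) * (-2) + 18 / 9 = -58 / 7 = -8.29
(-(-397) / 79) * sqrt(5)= 397 * sqrt(5) / 79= 11.24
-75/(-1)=75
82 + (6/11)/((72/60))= 907/11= 82.45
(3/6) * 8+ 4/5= 24/5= 4.80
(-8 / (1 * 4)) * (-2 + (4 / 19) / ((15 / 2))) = 1124 / 285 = 3.94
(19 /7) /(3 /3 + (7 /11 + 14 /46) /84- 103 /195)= 1874730 /333599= 5.62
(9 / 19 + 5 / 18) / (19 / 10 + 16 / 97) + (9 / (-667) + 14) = 3278441992 / 228456171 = 14.35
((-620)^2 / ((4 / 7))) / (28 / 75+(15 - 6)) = 50452500 / 703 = 71767.43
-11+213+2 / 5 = 1012 / 5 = 202.40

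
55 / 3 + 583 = 1804 / 3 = 601.33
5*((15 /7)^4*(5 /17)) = 1265625 /40817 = 31.01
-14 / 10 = -7 / 5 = -1.40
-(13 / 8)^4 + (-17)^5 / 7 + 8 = -5815704823 / 28672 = -202835.69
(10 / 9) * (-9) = -10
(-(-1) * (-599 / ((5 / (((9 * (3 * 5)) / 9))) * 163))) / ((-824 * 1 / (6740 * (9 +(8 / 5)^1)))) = 955.87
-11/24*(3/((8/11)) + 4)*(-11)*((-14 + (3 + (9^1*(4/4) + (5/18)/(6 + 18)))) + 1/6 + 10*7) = 231647845/82944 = 2792.82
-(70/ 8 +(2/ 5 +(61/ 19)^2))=-19.46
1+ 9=10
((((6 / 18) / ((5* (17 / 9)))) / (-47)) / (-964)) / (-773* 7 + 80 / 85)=-1 / 6945036780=-0.00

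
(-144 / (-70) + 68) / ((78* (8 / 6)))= 613 / 910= 0.67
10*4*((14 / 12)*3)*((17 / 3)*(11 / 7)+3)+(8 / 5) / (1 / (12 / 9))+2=8354 / 5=1670.80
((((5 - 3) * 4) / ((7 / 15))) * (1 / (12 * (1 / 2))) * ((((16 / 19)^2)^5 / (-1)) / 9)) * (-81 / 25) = 39582418599936 / 214587319023035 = 0.18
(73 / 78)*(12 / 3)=146 / 39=3.74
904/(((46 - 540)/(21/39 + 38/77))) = -466916/247247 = -1.89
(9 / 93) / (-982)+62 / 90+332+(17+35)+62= 611914507 / 1369890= 446.69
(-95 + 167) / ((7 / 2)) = 144 / 7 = 20.57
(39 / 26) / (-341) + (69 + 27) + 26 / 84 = 689641 / 7161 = 96.31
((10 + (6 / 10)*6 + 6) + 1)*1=103 / 5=20.60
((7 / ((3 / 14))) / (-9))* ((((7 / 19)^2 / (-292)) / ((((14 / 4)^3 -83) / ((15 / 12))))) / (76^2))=-0.00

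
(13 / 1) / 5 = 13 / 5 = 2.60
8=8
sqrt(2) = 1.41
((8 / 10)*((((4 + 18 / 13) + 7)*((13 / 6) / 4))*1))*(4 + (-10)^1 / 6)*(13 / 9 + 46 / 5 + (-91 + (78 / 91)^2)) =-2018986 / 2025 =-997.03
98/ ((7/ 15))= 210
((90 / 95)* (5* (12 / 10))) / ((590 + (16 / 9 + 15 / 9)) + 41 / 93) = 15066 / 1574093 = 0.01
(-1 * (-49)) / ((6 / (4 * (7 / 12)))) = 343 / 18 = 19.06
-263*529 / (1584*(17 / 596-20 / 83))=1720583609 / 4161564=413.45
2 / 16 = 1 / 8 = 0.12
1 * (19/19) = 1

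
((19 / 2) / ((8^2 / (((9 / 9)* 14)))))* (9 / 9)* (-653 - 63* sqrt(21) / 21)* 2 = -86849 / 32 - 399* sqrt(21) / 32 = -2771.17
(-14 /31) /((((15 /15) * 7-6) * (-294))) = 0.00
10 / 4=5 / 2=2.50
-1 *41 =-41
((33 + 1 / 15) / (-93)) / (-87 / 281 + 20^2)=-4496 / 5054085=-0.00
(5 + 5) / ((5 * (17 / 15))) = 1.76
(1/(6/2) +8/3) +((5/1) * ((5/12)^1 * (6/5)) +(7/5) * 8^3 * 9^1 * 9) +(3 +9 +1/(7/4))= 4065521/70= 58078.87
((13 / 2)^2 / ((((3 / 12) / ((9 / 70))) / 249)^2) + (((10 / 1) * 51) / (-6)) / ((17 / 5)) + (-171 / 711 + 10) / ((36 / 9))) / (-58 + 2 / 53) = -11952.94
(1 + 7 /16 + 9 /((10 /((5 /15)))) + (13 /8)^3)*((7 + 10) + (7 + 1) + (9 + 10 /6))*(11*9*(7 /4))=381457461 /10240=37251.71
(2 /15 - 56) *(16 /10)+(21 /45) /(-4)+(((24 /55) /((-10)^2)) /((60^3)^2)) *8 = -119621204999999 /1336500000000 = -89.50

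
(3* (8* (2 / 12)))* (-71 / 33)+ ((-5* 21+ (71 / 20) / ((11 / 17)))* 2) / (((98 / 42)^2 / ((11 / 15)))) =-2863207 / 80850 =-35.41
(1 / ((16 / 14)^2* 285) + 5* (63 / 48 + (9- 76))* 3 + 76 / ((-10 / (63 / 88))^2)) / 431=-2717198107 / 1189042800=-2.29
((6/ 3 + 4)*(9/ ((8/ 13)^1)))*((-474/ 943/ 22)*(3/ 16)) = -249561/ 663872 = -0.38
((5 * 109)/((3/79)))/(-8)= -43055/24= -1793.96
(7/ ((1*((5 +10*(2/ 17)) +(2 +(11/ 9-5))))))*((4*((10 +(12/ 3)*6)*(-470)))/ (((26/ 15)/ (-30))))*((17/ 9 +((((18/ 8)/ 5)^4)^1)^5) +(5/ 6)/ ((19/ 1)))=29655664056454240859878853037608859/ 8715291852800000000000000000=3402716.12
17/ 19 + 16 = 321/ 19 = 16.89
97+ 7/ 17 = 1656/ 17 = 97.41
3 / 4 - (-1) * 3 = 15 / 4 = 3.75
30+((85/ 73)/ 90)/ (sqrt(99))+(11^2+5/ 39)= 17*sqrt(11)/ 43362+5894/ 39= 151.13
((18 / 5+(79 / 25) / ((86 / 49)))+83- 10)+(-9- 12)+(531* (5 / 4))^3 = 20118802427277 / 68800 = 292424453.88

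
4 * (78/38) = 156/19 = 8.21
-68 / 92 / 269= -17 / 6187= -0.00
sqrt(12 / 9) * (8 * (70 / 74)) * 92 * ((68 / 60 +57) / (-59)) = -8985088 * sqrt(3) / 19647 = -792.11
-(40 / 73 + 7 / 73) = -47 / 73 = -0.64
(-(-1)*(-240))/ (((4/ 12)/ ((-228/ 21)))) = 54720/ 7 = 7817.14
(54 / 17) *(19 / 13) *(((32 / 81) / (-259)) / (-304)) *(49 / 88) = 7 / 539682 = 0.00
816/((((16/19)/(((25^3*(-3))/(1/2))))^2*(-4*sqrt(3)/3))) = -40453857421875*sqrt(3)/16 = -4379258526052.18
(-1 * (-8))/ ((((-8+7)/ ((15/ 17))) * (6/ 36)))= -720/ 17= -42.35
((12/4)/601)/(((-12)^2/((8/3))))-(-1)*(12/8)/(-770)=-15457/8329860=-0.00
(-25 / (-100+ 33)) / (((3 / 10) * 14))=125 / 1407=0.09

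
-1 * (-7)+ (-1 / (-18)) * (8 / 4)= 7.11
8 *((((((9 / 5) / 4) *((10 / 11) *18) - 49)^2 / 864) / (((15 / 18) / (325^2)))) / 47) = 2215632250 / 51183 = 43288.44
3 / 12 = 1 / 4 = 0.25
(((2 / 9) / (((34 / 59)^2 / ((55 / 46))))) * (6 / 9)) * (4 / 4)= 191455 / 358938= 0.53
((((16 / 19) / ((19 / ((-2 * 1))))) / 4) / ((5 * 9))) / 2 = -4 / 16245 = -0.00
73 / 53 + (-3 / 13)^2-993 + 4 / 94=-417411975 / 420979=-991.53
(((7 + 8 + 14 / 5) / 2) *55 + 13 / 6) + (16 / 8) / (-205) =302369 / 615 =491.66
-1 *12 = -12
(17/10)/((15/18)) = 51/25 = 2.04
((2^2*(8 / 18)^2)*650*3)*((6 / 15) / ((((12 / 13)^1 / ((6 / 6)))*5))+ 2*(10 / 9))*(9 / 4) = 216112 / 27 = 8004.15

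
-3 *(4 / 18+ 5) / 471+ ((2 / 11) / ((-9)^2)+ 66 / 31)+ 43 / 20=368430031 / 86729940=4.25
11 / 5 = 2.20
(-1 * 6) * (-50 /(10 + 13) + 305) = -41790 /23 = -1816.96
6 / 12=1 / 2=0.50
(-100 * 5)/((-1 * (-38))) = -13.16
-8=-8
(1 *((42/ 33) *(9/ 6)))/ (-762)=-7/ 2794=-0.00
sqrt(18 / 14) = 1.13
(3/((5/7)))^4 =194481/625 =311.17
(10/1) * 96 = 960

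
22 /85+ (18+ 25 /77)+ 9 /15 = 125556 /6545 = 19.18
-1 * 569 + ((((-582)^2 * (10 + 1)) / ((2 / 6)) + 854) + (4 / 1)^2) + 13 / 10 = 111781943 / 10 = 11178194.30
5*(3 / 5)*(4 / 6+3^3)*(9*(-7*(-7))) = 36603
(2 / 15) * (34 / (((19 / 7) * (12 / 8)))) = 952 / 855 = 1.11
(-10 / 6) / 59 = -5 / 177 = -0.03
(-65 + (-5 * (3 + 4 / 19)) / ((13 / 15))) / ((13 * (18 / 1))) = -10315 / 28899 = -0.36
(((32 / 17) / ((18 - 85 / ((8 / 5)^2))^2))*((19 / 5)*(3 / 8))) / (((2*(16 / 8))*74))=116736 / 2977462705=0.00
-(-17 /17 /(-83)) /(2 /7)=-7 /166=-0.04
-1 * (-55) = 55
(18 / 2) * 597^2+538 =3208219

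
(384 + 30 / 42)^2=7252249 / 49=148005.08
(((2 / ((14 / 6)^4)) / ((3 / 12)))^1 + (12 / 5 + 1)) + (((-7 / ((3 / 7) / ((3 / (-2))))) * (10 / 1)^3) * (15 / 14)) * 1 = 315175307 / 12005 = 26253.67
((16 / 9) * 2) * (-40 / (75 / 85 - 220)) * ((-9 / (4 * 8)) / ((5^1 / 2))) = -272 / 3725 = -0.07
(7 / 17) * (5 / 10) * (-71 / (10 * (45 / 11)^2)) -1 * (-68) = 46757863 / 688500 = 67.91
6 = 6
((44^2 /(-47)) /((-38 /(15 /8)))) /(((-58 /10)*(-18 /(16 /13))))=24200 /1009983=0.02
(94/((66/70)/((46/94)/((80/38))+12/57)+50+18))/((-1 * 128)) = -5205767/497120000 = -0.01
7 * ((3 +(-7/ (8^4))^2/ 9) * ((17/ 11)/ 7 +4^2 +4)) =78366384413/ 184549376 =424.64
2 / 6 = 1 / 3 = 0.33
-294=-294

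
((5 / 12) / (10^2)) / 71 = 1 / 17040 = 0.00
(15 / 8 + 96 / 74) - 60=-56.83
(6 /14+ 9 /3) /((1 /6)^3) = 5184 /7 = 740.57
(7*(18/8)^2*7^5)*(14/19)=66706983/152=438861.73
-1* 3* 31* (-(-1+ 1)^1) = 0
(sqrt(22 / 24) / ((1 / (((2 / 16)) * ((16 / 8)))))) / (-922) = -sqrt(33) / 22128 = -0.00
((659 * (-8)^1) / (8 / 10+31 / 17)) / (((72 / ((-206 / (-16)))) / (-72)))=5769545 / 223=25872.40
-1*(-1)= 1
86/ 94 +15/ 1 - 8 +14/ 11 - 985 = -504495/ 517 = -975.81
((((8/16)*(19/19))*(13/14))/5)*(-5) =-13/28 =-0.46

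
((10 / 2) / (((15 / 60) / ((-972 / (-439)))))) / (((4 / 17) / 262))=21646440 / 439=49308.52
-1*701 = -701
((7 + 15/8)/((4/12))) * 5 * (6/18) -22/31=10829/248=43.67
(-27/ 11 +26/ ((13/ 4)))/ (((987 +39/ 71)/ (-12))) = -4331/ 64273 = -0.07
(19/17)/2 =19/34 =0.56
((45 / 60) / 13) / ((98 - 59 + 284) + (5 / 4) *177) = 3 / 28301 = 0.00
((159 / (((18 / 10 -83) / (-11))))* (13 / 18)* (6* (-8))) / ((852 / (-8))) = 303160 / 43239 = 7.01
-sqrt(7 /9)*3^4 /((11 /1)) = -27*sqrt(7) /11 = -6.49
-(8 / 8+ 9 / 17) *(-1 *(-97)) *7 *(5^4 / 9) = -11033750 / 153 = -72116.01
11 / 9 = 1.22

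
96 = 96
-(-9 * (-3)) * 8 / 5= -216 / 5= -43.20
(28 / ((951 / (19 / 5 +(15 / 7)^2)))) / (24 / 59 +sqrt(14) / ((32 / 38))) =-496861184 / 96779011105 +4351417088 * sqrt(14) / 290337033315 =0.05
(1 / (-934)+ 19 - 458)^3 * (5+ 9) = -482542318976827781 / 407390252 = -1184471932.28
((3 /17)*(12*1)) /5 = 36 /85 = 0.42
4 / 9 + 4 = 40 / 9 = 4.44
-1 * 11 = -11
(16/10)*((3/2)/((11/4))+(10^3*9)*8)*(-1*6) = -38016288/55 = -691205.24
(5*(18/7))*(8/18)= 40/7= 5.71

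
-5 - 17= -22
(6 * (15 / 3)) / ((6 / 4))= 20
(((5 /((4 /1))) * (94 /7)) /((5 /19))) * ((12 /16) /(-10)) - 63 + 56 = -6599 /560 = -11.78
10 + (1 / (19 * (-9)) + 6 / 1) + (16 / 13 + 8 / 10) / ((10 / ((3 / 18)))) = 890756 / 55575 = 16.03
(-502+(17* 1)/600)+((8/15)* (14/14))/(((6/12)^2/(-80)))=-403583/600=-672.64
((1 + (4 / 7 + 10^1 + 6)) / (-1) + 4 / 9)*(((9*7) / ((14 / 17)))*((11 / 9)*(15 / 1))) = -1008865 / 42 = -24020.60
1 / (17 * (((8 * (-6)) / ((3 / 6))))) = -1 / 1632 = -0.00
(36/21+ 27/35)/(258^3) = 29/200357640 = 0.00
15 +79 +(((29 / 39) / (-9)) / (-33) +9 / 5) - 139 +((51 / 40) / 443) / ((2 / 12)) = -4431387277 / 102625380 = -43.18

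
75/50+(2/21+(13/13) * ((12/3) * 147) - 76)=21571/42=513.60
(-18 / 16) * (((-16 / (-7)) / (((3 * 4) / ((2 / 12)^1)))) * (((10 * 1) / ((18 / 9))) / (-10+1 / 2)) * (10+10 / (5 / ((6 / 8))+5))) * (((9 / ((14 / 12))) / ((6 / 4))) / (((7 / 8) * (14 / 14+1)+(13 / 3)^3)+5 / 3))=0.01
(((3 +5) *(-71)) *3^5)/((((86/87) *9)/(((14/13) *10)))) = -93396240/559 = -167077.35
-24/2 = -12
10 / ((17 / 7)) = 70 / 17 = 4.12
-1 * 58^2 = -3364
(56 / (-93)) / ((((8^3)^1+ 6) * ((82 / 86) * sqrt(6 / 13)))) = -86 * sqrt(78) / 423243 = -0.00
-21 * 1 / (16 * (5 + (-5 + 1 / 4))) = -21 / 4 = -5.25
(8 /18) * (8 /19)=0.19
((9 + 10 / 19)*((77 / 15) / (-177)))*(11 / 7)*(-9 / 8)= 21901 / 44840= 0.49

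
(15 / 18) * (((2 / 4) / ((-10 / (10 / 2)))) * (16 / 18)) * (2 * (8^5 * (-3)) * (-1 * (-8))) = 2621440 / 9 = 291271.11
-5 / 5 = -1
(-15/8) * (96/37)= -180/37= -4.86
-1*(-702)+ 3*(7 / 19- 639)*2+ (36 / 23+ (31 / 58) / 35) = -3128.21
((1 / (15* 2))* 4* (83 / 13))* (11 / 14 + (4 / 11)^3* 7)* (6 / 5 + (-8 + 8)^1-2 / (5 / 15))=-13886232 / 3028025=-4.59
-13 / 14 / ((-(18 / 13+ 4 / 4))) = 169 / 434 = 0.39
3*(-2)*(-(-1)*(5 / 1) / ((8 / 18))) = -67.50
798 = 798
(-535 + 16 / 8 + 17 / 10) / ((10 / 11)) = -58443 / 100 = -584.43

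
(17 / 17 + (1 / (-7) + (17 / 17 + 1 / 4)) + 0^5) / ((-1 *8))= -59 / 224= -0.26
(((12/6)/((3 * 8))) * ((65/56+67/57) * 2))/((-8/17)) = -126769/153216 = -0.83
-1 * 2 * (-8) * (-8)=-128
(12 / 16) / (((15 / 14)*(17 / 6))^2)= 588 / 7225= 0.08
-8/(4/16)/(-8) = 4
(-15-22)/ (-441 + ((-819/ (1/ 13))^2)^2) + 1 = 12850174234414403/ 12850174234414440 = 1.00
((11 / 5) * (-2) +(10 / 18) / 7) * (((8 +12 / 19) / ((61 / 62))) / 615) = -337528 / 5476275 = -0.06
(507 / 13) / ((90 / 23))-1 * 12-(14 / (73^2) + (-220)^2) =-7738033489 / 159870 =-48402.04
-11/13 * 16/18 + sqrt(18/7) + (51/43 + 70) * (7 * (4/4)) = 3 * sqrt(14)/7 + 2503175/5031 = 499.15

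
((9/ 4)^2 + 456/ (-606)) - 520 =-833355/ 1616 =-515.69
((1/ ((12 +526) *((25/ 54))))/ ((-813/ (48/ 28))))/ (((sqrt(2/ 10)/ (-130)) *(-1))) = -2808 *sqrt(5)/ 2551465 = -0.00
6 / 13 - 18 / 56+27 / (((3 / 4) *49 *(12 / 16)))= 2853 / 2548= 1.12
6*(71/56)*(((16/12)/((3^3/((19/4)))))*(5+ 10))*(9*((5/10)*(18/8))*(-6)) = -182115/112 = -1626.03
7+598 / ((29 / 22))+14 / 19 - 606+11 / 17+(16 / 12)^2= -11986466 / 84303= -142.18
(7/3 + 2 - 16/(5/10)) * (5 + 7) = -332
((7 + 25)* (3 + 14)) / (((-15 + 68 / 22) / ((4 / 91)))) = -23936 / 11921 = -2.01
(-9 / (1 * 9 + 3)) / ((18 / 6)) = -1 / 4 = -0.25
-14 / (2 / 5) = -35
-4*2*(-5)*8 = 320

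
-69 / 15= -4.60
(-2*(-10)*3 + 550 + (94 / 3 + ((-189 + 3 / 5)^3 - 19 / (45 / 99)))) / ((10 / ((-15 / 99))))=2507465839 / 24750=101311.75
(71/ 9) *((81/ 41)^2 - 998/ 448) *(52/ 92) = 582269935/ 77944608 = 7.47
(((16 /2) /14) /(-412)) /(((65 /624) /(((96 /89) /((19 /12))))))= -55296 /6096055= -0.01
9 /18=1 /2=0.50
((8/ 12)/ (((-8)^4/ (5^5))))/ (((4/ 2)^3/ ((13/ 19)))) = 40625/ 933888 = 0.04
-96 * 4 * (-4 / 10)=768 / 5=153.60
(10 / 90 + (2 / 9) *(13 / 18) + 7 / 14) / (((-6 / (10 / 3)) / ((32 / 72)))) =-1250 / 6561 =-0.19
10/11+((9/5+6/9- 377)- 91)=-76663/165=-464.62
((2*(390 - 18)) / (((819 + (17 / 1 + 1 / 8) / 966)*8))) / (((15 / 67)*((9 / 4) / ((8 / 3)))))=171211264 / 284821605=0.60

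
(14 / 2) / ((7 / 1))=1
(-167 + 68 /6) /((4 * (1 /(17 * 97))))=-770083 /12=-64173.58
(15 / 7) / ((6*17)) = 0.02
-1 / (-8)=0.12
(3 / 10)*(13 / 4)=39 / 40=0.98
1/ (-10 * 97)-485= -485.00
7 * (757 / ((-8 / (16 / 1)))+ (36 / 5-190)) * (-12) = 142531.20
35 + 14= 49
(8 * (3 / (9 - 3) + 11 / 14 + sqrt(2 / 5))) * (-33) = -2376 / 7 - 264 * sqrt(10) / 5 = -506.40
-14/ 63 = -2/ 9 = -0.22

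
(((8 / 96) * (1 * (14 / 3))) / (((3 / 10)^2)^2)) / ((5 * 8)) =875 / 729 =1.20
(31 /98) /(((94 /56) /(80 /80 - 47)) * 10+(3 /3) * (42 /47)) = 67022 /112021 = 0.60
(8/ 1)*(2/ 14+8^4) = 229384/ 7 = 32769.14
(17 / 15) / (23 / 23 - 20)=-17 / 285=-0.06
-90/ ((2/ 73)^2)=-239805/ 2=-119902.50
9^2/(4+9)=81/13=6.23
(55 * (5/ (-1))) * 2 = -550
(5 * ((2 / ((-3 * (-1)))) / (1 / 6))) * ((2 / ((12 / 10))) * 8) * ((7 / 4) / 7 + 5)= 1400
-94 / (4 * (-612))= 47 / 1224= 0.04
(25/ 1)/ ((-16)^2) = 25/ 256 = 0.10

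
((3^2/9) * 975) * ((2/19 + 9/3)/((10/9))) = 103545/38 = 2724.87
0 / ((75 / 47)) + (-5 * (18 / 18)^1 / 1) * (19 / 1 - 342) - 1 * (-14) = 1629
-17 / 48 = -0.35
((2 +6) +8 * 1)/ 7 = 16/ 7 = 2.29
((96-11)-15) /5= 14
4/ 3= 1.33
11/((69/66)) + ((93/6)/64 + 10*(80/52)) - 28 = -70859/38272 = -1.85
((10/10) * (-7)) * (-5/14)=5/2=2.50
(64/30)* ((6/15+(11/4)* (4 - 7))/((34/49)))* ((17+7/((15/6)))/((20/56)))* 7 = -99516648/10625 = -9366.27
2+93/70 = 233/70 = 3.33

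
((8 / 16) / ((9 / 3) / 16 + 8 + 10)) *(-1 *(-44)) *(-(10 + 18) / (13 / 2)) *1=-19712 / 3783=-5.21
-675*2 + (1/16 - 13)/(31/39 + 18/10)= -1354.99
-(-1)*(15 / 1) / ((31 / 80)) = 1200 / 31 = 38.71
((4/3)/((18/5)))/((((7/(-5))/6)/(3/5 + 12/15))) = -20/9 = -2.22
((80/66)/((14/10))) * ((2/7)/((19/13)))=5200/30723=0.17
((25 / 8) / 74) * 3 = 75 / 592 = 0.13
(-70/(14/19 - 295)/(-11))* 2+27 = 1657867/61501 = 26.96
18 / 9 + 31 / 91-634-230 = -78411 / 91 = -861.66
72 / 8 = 9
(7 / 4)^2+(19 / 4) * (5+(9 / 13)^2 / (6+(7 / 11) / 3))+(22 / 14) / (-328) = 105442381 / 3880240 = 27.17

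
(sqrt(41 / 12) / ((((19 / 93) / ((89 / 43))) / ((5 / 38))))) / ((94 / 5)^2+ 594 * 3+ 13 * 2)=344875 * sqrt(123) / 3355203312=0.00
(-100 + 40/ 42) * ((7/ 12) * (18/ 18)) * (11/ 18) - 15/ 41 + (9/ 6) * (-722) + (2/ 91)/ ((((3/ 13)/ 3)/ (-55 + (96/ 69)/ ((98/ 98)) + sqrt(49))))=-605254222/ 534681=-1131.99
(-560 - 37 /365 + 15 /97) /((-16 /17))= 168511769 /283240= 594.94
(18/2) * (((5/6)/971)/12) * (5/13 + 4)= 285/100984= 0.00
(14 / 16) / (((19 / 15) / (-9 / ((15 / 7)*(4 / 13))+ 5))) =-3633 / 608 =-5.98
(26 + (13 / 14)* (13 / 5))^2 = 3956121 / 4900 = 807.37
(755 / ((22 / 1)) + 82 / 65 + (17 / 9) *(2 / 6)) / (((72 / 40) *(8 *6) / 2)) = 1398043 / 1667952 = 0.84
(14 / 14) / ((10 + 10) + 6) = 1 / 26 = 0.04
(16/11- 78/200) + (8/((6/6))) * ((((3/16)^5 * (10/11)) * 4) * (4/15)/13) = 1.06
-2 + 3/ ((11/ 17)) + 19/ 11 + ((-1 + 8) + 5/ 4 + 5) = 775/ 44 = 17.61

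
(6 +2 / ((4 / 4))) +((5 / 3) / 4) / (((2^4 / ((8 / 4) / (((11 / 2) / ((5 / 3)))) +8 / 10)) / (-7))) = 6133 / 792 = 7.74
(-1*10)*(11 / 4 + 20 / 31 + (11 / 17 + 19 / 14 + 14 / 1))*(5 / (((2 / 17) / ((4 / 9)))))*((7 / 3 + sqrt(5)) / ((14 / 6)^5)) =-64407825 / 521017- 193223475*sqrt(5) / 3647119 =-242.09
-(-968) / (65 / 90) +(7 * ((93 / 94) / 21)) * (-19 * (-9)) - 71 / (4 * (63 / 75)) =70599773 / 51324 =1375.57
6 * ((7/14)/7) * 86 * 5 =184.29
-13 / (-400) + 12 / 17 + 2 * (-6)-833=-5740979 / 6800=-844.26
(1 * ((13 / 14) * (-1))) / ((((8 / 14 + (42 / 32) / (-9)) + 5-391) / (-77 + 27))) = -15600 / 129553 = -0.12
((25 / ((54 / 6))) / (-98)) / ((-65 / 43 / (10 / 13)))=1075 / 74529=0.01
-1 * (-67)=67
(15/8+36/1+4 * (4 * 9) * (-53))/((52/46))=-1397319/208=-6717.88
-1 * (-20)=20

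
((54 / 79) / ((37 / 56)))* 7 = 21168 / 2923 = 7.24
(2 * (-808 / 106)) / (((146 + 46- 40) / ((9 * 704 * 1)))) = -639936 / 1007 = -635.49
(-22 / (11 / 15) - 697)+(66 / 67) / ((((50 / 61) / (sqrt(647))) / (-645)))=-259677* sqrt(647) / 335 - 727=-20444.00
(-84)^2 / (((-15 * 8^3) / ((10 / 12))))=-49 / 64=-0.77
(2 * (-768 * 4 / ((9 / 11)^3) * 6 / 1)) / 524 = -1362944 / 10611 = -128.45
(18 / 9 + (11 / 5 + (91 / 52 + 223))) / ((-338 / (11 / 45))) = -50369 / 304200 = -0.17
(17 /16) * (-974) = -8279 /8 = -1034.88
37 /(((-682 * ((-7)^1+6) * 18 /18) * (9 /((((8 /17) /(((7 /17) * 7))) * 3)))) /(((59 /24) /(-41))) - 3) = -2183 /12331419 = -0.00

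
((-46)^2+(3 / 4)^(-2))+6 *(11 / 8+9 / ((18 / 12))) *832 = 38933.78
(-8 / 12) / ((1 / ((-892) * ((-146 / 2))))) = -43410.67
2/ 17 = 0.12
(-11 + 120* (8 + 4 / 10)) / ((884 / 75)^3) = 420609375 / 690807104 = 0.61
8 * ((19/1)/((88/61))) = 1159/11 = 105.36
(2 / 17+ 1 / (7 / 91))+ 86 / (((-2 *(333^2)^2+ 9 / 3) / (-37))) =5484181216591 / 418076590863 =13.12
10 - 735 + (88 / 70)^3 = -30999191 / 42875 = -723.01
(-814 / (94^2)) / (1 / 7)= -2849 / 4418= -0.64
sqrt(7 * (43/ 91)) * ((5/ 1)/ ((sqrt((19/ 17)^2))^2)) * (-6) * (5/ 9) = -14450 * sqrt(559)/ 14079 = -24.27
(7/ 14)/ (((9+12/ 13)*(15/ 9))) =13/ 430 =0.03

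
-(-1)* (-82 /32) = -41 /16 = -2.56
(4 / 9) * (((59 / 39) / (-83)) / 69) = -236 / 2010177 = -0.00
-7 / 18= -0.39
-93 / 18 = -5.17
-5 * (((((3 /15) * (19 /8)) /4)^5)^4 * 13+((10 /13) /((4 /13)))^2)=-755578637259143234680029654948097456513622813 /24178516392292583494123520000000000000000000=-31.25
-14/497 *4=-8/71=-0.11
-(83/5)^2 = -6889/25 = -275.56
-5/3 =-1.67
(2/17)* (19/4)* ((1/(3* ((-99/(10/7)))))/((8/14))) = -95/20196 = -0.00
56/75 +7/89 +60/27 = 61027/20025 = 3.05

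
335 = 335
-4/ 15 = -0.27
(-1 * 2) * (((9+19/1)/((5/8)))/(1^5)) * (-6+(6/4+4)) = 224/5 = 44.80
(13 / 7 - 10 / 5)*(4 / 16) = -1 / 28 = -0.04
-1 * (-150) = 150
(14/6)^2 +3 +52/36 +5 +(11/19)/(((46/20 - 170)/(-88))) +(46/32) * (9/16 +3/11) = 4412733673/269178624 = 16.39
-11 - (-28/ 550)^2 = -832071/ 75625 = -11.00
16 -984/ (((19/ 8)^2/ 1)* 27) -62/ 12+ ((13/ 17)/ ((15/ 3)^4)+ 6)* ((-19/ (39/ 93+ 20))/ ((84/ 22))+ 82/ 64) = 823470704267/ 77694420000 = 10.60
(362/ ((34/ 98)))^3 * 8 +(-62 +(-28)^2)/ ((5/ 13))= 223241037764298/ 24565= 9087768685.70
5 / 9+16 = 149 / 9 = 16.56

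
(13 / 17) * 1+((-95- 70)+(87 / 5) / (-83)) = -1160159 / 7055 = -164.44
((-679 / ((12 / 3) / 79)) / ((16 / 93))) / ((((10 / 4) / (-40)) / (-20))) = -24943065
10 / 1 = 10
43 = 43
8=8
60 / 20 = 3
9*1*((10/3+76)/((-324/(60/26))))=-5.09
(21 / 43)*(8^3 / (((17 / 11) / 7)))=827904 / 731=1132.56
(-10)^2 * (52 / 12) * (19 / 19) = 433.33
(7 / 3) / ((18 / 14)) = 49 / 27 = 1.81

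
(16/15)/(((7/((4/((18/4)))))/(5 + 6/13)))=9088/12285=0.74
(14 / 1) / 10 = 7 / 5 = 1.40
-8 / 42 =-4 / 21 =-0.19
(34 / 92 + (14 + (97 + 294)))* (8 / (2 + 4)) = 37294 / 69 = 540.49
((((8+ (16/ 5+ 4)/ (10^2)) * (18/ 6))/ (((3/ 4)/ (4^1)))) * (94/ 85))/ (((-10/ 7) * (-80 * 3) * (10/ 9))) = 995883/ 2656250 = 0.37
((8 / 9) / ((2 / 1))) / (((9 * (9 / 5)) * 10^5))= 1 / 3645000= 0.00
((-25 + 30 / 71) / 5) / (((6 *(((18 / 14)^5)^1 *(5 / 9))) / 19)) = -111447217 / 13974930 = -7.97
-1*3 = -3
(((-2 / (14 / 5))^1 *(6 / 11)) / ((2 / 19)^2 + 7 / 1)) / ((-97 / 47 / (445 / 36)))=37751575 / 113424234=0.33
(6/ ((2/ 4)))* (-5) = -60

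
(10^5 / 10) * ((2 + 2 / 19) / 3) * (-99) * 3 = -2084210.53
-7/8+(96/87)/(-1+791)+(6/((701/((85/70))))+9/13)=-999061447/5845807240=-0.17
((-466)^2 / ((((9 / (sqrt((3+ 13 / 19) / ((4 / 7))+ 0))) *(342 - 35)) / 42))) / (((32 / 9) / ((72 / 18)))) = 7980483 *sqrt(190) / 11666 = 9429.40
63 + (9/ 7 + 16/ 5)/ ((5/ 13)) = 13066/ 175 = 74.66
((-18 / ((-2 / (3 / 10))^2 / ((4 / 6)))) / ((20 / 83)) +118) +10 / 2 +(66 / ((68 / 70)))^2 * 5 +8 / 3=40236713053 / 1734000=23204.56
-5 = -5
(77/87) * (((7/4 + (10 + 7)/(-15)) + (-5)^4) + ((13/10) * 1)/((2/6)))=2908367/5220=557.16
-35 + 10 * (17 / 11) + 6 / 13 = -2729 / 143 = -19.08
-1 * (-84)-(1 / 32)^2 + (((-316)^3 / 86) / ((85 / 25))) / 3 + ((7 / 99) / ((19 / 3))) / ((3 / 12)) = -5614490907851 / 156445696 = -35887.79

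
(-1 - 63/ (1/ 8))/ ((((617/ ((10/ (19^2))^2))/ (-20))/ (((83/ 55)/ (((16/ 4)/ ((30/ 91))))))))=125745000/ 80488465057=0.00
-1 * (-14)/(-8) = -1.75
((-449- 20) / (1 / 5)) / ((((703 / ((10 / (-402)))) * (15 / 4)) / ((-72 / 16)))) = -0.10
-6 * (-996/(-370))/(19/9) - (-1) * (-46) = -188582/3515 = -53.65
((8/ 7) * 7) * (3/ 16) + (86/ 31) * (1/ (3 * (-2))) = 193/ 186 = 1.04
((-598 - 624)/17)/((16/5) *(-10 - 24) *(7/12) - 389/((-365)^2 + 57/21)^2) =1.13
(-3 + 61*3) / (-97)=-180 / 97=-1.86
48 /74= 24 /37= 0.65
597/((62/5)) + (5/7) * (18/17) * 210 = 218145/1054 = 206.97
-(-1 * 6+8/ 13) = 70/ 13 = 5.38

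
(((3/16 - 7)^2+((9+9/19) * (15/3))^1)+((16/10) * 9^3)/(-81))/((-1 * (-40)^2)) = -1930487/38912000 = -0.05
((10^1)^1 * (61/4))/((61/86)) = 215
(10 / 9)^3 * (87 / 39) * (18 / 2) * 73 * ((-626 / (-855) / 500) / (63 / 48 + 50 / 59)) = 2502056896 / 1835742285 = 1.36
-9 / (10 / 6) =-5.40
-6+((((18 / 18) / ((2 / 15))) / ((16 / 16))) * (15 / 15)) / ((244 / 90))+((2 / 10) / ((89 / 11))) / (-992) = -87074711 / 26927840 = -3.23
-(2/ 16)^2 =-1/ 64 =-0.02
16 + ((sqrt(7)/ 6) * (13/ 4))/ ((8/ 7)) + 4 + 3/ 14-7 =91 * sqrt(7)/ 192 + 185/ 14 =14.47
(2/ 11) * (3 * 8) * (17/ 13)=816/ 143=5.71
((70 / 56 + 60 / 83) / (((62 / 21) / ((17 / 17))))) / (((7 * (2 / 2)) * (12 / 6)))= 0.05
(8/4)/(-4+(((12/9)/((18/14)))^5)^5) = -608266787713357709119683992618861307/461579058452103199248553292877923830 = -1.32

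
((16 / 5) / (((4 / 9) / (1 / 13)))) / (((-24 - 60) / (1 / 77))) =-3 / 35035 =-0.00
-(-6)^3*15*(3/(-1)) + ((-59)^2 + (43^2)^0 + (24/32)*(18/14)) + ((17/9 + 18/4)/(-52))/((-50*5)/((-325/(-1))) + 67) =-386646433/61992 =-6237.04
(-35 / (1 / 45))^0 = 1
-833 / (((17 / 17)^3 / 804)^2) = -538464528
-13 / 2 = -6.50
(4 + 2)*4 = 24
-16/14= -8/7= -1.14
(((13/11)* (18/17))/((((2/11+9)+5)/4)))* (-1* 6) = -2.12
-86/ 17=-5.06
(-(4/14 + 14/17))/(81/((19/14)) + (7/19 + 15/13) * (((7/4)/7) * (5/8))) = -130416/7045157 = -0.02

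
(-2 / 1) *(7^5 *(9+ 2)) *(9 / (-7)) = 475398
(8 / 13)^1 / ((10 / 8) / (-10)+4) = 64 / 403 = 0.16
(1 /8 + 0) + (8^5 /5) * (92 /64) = 9420.92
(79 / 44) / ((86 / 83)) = 6557 / 3784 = 1.73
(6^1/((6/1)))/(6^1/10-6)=-5/27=-0.19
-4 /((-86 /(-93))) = -4.33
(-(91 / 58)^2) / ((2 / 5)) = -41405 / 6728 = -6.15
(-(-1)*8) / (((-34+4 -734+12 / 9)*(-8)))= 3 / 2288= 0.00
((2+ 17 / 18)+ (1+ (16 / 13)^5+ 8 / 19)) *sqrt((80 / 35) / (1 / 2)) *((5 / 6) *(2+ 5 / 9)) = 104989645715 *sqrt(14) / 11999818467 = 32.74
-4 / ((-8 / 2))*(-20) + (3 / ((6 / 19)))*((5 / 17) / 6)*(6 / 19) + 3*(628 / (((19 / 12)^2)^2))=1240298541 / 4430914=279.92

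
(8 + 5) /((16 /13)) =169 /16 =10.56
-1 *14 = -14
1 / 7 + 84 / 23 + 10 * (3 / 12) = 6.30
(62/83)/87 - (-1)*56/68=102148/122757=0.83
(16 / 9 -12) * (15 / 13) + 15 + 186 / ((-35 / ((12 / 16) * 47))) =-502657 / 2730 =-184.12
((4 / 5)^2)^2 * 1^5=256 / 625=0.41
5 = 5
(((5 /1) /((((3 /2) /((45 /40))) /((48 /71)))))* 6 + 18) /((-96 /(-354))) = 69561 /568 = 122.47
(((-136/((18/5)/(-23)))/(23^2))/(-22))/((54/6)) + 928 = 927.99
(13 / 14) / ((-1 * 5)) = -13 / 70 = -0.19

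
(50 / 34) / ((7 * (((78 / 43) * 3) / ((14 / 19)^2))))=15050 / 718029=0.02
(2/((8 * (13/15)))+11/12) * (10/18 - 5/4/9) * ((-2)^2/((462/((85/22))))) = 19975/1189188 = 0.02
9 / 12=0.75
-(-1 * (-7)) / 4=-1.75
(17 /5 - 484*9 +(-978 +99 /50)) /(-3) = 266431 /150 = 1776.21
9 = 9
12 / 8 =3 / 2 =1.50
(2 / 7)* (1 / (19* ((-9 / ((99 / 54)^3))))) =-1331 / 129276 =-0.01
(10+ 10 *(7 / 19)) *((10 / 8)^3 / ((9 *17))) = 8125 / 46512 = 0.17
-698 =-698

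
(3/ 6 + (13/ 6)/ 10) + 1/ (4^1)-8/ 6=-11/ 30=-0.37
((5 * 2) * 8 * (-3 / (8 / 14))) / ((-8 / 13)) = 1365 / 2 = 682.50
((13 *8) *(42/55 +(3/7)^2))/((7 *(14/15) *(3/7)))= 132756/3773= 35.19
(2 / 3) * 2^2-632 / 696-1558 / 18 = -22132 / 261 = -84.80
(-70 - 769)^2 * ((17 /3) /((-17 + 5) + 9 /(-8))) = -95733256 /315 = -303915.10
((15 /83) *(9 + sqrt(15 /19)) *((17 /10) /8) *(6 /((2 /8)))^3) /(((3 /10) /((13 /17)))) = 112320 *sqrt(285) /1577 + 1010880 /83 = 13381.67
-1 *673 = -673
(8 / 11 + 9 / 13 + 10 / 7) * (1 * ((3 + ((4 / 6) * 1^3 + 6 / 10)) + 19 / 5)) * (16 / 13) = 501776 / 17745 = 28.28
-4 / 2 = -2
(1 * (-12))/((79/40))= -480/79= -6.08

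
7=7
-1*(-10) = 10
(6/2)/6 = 1/2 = 0.50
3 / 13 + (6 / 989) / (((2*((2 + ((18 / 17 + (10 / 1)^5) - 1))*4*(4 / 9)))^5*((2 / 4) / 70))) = 0.23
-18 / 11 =-1.64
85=85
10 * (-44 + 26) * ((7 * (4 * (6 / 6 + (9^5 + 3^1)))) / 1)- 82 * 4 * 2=-297627776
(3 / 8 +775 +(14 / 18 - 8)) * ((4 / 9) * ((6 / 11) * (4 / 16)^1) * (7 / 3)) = 387149 / 3564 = 108.63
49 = 49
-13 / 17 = -0.76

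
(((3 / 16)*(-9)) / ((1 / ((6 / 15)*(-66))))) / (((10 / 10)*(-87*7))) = -297 / 4060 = -0.07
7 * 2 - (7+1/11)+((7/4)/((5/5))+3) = 11.66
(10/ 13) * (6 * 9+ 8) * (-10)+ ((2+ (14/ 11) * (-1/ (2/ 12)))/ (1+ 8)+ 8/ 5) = -3062734/ 6435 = -475.95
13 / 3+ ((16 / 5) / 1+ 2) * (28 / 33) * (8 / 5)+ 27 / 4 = 19957 / 1100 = 18.14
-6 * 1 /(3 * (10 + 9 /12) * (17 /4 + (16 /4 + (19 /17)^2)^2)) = -2672672 /456875559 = -0.01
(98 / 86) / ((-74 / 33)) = -1617 / 3182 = -0.51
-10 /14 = -5 /7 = -0.71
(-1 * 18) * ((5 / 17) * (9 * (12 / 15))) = -648 / 17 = -38.12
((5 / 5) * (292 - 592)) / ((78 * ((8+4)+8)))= -5 / 26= -0.19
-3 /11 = -0.27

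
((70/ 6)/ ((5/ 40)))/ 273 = 40/ 117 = 0.34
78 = 78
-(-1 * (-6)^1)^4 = -1296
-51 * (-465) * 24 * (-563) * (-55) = 17624039400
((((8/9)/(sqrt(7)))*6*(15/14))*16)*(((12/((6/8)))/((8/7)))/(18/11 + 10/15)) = 10560*sqrt(7)/133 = 210.07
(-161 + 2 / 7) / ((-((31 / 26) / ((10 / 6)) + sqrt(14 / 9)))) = 81.89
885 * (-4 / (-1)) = 3540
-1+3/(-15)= -6/5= -1.20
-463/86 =-5.38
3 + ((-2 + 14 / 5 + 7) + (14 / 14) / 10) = 109 / 10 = 10.90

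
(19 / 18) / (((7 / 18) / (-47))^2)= 755478 / 49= 15417.92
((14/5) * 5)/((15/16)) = 224/15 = 14.93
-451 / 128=-3.52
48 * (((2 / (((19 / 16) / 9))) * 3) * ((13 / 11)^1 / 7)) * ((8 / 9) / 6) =79872 / 1463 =54.59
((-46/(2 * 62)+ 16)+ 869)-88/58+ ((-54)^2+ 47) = 6915309/1798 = 3846.11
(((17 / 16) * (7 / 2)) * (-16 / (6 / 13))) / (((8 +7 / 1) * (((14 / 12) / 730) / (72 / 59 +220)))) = -1189649.24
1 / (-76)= -1 / 76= -0.01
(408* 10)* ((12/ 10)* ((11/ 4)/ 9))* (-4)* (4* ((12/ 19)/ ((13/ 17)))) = -19769.00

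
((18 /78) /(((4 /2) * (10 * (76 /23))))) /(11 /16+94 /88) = 253 /127205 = 0.00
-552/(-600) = 23/25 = 0.92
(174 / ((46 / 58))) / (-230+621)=5046 / 8993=0.56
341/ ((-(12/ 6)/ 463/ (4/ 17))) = -315766/ 17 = -18574.47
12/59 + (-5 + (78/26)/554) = -156605/32686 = -4.79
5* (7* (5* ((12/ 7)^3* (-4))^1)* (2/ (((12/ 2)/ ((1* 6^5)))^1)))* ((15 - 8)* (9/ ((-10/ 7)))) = 403107840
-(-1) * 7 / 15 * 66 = 154 / 5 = 30.80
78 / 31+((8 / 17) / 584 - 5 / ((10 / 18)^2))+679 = 127977039 / 192355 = 665.32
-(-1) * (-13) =-13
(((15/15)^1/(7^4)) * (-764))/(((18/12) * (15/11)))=-16808/108045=-0.16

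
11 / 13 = 0.85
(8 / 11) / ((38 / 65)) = 260 / 209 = 1.24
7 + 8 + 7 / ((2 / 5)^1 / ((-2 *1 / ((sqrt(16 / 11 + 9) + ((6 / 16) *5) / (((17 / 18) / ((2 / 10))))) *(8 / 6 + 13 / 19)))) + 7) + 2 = 42434448 *sqrt(1265) / 7449863291 + 134559936919 / 7449863291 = 18.26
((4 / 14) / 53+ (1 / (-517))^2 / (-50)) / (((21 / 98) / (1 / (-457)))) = -26728529 / 485550515175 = -0.00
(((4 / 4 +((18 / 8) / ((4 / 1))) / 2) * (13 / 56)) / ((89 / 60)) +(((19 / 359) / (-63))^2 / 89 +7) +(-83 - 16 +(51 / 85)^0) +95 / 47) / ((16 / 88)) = -133732476820469615 / 273884736779136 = -488.28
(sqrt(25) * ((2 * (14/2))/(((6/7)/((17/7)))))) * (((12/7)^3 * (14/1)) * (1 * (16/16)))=97920/7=13988.57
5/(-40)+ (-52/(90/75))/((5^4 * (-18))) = -3271/27000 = -0.12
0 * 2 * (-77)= 0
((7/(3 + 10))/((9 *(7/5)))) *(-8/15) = -8/351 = -0.02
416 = 416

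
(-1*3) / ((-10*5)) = 3 / 50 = 0.06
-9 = -9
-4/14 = -2/7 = -0.29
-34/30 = -1.13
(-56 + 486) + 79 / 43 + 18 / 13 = 242171 / 559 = 433.22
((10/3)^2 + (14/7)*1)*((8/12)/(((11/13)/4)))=12272/297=41.32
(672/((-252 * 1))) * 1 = -8/3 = -2.67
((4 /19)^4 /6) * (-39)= -1664 /130321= -0.01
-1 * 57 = -57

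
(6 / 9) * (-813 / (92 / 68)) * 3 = -27642 / 23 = -1201.83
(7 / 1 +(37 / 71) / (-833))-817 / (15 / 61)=-2941300231 / 887145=-3315.47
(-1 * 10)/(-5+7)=-5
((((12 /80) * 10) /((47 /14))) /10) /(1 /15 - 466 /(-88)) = 1386 /166333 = 0.01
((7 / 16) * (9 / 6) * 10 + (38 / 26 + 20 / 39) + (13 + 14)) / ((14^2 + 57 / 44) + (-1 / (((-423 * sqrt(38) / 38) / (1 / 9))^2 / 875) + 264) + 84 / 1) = 1178421920775 / 18082223133364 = 0.07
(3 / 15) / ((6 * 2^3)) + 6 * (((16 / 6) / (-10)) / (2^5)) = -11 / 240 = -0.05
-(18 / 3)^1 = -6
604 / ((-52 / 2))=-302 / 13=-23.23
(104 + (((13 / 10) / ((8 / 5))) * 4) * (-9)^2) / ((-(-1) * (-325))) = -113 / 100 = -1.13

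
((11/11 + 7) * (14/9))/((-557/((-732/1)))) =27328/1671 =16.35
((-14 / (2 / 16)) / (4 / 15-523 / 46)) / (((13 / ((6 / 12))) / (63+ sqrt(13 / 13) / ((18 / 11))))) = 7373800 / 298779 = 24.68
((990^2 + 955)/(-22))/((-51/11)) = 981055/102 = 9618.19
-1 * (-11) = 11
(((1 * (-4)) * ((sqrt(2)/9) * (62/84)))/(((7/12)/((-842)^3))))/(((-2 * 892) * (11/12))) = -74021513312 * sqrt(2)/360591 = -290307.38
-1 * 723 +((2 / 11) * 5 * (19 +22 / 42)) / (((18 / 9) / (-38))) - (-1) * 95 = -222968 / 231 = -965.23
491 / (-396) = -491 / 396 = -1.24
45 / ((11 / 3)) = 135 / 11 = 12.27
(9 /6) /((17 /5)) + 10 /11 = 505 /374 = 1.35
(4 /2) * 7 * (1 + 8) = 126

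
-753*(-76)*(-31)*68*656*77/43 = -6093597151488/43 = -141711561662.51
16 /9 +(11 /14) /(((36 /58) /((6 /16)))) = 4541 /2016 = 2.25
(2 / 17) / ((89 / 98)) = 196 / 1513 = 0.13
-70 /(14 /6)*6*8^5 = -5898240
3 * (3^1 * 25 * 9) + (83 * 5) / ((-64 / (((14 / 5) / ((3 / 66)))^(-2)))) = 12294364025 / 6071296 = 2025.00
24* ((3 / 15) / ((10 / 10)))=24 / 5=4.80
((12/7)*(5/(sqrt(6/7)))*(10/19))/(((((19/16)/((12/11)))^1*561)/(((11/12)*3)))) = 1600*sqrt(42)/472549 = 0.02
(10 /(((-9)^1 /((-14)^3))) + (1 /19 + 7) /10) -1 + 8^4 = 6108628 /855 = 7144.59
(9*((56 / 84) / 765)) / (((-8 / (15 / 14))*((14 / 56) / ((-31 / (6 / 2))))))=31 / 714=0.04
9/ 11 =0.82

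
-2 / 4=-1 / 2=-0.50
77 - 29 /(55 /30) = 673 /11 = 61.18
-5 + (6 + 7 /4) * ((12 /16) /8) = -547 /128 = -4.27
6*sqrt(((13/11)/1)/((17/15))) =6*sqrt(36465)/187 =6.13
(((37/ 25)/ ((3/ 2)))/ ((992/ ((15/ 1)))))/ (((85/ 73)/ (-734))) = -991267/ 105400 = -9.40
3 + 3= 6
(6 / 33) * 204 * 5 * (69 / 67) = 140760 / 737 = 190.99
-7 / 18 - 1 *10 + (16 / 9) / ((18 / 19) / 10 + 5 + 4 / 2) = -61499 / 6066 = -10.14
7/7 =1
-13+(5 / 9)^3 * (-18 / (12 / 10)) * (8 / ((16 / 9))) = -1327 / 54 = -24.57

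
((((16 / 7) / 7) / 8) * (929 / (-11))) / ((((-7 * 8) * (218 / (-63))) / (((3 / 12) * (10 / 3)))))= -13935 / 940016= -0.01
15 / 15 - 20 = -19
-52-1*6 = -58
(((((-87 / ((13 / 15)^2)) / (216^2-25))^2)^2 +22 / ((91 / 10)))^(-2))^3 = 387313510350633314794138213776085518069196770746487457809463767193223853851993138070011577971768554614138115956666700329218045323146341684651137025562373113489807502635409 / 77330421514768220521325892393140718123672984956627083230323027324181795821600551474800320041116720276452512706311876946941630783048635734248535794703159403510708951030765625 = 0.01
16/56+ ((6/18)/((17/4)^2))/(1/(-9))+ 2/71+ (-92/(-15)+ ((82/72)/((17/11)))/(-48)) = 7775757361/1240989120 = 6.27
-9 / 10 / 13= -9 / 130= -0.07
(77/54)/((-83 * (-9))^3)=77/22508967042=0.00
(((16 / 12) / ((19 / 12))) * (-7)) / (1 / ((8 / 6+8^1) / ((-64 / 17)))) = 14.61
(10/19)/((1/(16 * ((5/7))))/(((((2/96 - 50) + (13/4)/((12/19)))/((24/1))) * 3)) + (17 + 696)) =6725/9110158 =0.00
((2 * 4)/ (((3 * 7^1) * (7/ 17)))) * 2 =272/ 147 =1.85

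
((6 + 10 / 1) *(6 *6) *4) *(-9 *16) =-331776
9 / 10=0.90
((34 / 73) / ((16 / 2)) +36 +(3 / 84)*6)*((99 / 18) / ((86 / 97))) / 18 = 79108447 / 6328224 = 12.50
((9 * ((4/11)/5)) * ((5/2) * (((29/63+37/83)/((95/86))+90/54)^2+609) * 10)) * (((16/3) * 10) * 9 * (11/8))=2428902458394784/365578563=6643995.86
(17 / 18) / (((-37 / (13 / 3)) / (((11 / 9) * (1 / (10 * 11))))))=-221 / 179820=-0.00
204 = 204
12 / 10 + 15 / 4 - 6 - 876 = -17541 / 20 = -877.05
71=71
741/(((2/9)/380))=1267110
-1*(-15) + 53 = 68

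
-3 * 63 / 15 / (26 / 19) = -1197 / 130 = -9.21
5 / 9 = 0.56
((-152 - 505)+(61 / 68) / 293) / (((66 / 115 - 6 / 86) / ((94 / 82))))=-3042313976905 / 2036491812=-1493.90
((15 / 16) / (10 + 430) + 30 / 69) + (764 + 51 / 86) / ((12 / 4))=1066530181 / 4177536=255.30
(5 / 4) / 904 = 5 / 3616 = 0.00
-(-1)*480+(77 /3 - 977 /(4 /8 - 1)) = 7379 /3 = 2459.67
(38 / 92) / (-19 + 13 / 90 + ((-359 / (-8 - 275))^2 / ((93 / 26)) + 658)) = 2122758945 / 3287074282151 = 0.00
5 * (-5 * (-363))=9075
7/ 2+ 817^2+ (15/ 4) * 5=667511.25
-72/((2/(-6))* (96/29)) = 261/4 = 65.25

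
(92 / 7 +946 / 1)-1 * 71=6217 / 7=888.14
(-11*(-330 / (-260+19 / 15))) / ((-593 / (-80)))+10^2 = 225787300 / 2301433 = 98.11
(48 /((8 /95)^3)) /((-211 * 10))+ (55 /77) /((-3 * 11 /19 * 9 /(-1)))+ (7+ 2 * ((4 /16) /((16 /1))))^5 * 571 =9812894.35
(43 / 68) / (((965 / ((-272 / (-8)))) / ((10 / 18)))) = 43 / 3474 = 0.01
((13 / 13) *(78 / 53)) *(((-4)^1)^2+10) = 2028 / 53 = 38.26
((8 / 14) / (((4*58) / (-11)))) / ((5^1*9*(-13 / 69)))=253 / 79170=0.00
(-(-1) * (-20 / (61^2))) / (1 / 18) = -0.10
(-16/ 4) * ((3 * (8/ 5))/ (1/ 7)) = -672/ 5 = -134.40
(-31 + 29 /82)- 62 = -92.65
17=17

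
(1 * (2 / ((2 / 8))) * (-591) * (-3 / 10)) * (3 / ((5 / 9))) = 191484 / 25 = 7659.36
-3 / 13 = -0.23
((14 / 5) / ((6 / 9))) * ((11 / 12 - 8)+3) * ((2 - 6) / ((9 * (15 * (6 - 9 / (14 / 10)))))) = -1.19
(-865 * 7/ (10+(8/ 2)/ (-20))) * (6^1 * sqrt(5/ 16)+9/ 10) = -12975 * sqrt(5)/ 14 - 7785/ 14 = -2628.43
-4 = -4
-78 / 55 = -1.42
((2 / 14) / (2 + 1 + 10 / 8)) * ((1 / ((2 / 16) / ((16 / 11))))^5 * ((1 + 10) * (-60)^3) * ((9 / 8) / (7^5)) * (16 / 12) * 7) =-44530220924928000 / 4183211879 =-10644983.38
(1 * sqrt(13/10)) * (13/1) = 13 * sqrt(130)/10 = 14.82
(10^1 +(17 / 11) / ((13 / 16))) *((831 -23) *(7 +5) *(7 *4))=462072576 / 143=3231276.76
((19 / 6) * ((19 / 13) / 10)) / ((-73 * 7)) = -361 / 398580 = -0.00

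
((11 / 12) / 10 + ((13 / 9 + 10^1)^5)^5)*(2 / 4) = 8375111718616859052594375366239798394602925257968633 / 57431839015348207101619920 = 145826981378372305671685800.00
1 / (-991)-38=-37659 / 991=-38.00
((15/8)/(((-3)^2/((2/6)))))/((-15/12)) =-1/18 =-0.06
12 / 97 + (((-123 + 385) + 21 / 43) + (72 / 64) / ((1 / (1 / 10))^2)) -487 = -748700061 / 3336800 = -224.38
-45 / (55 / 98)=-882 / 11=-80.18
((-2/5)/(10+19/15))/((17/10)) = -60/2873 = -0.02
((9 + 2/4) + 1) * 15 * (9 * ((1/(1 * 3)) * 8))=3780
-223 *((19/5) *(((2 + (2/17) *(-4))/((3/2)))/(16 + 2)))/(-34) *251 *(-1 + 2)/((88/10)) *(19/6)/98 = 262681289/201879216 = 1.30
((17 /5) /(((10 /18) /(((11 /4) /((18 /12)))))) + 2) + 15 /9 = 2233 /150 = 14.89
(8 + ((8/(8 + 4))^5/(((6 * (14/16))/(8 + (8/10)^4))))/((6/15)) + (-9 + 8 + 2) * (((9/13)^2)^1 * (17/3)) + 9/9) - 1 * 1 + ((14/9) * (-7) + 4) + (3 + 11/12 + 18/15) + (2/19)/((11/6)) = 95413881859/10013503500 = 9.53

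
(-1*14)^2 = 196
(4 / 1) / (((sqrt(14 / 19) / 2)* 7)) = 4* sqrt(266) / 49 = 1.33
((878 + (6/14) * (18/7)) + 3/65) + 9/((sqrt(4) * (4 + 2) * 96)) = 879.16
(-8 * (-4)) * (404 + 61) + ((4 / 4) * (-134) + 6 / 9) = 44240 / 3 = 14746.67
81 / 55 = 1.47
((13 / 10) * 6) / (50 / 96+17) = 0.45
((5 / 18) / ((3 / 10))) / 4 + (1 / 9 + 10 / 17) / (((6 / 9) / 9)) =17759 / 1836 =9.67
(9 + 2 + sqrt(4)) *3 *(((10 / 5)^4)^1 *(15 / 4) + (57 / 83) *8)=212004 / 83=2554.27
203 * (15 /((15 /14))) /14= 203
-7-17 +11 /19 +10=-255 /19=-13.42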